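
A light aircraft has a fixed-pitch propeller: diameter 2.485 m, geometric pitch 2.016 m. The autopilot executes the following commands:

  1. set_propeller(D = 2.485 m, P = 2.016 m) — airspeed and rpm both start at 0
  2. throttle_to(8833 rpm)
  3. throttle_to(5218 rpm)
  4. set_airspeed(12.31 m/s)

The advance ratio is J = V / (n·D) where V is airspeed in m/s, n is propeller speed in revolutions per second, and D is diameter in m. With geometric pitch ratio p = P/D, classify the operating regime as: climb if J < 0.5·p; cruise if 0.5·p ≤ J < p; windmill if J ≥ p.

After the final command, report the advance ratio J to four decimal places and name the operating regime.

set_propeller: D = 2.485 m, P = 2.016 m (p = P/D = 0.811268); state ← (V=0, rpm=0)
throttle_to(8833): rpm ← 8833
throttle_to(5218): rpm ← 5218
set_airspeed(12.31): V ← 12.31 m/s
final state: V = 12.31 m/s, rpm = 5218 → n = rpm/60 = 86.966667 rev/s
J = V / (n·D) = 12.31 / (86.966667 × 2.485) = 0.056961
regime bands: climb J<0.4056 | cruise [0.4056, 0.8113) | windmill J≥0.8113
J = 0.0570 → climb

J = 0.0570, regime = climb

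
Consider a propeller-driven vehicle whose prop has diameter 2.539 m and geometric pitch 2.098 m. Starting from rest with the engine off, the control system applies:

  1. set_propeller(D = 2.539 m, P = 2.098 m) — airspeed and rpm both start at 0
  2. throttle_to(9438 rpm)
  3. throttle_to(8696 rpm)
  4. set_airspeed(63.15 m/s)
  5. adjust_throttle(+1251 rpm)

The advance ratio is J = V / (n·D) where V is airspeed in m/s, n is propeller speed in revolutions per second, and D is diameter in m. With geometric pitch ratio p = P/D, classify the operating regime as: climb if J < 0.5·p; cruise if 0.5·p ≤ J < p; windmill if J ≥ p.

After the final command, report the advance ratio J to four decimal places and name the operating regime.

set_propeller: D = 2.539 m, P = 2.098 m (p = P/D = 0.826310); state ← (V=0, rpm=0)
throttle_to(9438): rpm ← 9438
throttle_to(8696): rpm ← 8696
set_airspeed(63.15): V ← 63.15 m/s
adjust_throttle(+1251): rpm ← 8696 +1251 = 9947
final state: V = 63.15 m/s, rpm = 9947 → n = rpm/60 = 165.783333 rev/s
J = V / (n·D) = 63.15 / (165.783333 × 2.539) = 0.150027
regime bands: climb J<0.4132 | cruise [0.4132, 0.8263) | windmill J≥0.8263
J = 0.1500 → climb

J = 0.1500, regime = climb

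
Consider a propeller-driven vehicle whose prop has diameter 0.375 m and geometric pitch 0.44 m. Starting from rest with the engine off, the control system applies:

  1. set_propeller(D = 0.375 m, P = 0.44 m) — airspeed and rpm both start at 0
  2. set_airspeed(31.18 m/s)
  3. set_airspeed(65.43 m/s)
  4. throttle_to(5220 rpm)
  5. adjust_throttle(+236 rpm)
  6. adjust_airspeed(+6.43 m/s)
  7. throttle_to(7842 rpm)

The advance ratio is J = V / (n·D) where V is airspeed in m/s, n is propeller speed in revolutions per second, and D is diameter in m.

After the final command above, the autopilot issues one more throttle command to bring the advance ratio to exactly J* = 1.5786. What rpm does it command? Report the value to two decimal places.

set_propeller: D = 0.375 m, P = 0.44 m (p = P/D = 1.173333); state ← (V=0, rpm=0)
set_airspeed(31.18): V ← 31.18 m/s
set_airspeed(65.43): V ← 65.43 m/s
throttle_to(5220): rpm ← 5220
adjust_throttle(+236): rpm ← 5220 +236 = 5456
adjust_airspeed(+6.43): V ← 65.43 +6.43 = 71.86 m/s
throttle_to(7842): rpm ← 7842
final state: V = 71.86 m/s, rpm = 7842 → n = rpm/60 = 130.700000 rev/s
target J* = 1.5786; solve J* = V/(n·D) for n: n = V/(J*·D) = 71.86/(1.5786 × 0.375) = 121.390261 rev/s
rpm = 60·n = 7283.415685

rpm = 7283.42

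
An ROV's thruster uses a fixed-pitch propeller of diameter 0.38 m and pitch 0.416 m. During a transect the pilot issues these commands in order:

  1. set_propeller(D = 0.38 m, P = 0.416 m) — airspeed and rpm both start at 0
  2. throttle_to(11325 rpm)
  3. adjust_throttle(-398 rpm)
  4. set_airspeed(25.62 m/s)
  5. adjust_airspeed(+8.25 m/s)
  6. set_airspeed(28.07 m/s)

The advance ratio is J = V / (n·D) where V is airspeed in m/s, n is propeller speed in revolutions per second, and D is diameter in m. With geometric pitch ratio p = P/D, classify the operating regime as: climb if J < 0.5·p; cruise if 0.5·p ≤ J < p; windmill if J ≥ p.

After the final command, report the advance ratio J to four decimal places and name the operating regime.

J = 0.4056, regime = climb

set_propeller: D = 0.38 m, P = 0.416 m (p = P/D = 1.094737); state ← (V=0, rpm=0)
throttle_to(11325): rpm ← 11325
adjust_throttle(-398): rpm ← 11325 -398 = 10927
set_airspeed(25.62): V ← 25.62 m/s
adjust_airspeed(+8.25): V ← 25.62 +8.25 = 33.87 m/s
set_airspeed(28.07): V ← 28.07 m/s
final state: V = 28.07 m/s, rpm = 10927 → n = rpm/60 = 182.116667 rev/s
J = V / (n·D) = 28.07 / (182.116667 × 0.38) = 0.405610
regime bands: climb J<0.5474 | cruise [0.5474, 1.0947) | windmill J≥1.0947
J = 0.4056 → climb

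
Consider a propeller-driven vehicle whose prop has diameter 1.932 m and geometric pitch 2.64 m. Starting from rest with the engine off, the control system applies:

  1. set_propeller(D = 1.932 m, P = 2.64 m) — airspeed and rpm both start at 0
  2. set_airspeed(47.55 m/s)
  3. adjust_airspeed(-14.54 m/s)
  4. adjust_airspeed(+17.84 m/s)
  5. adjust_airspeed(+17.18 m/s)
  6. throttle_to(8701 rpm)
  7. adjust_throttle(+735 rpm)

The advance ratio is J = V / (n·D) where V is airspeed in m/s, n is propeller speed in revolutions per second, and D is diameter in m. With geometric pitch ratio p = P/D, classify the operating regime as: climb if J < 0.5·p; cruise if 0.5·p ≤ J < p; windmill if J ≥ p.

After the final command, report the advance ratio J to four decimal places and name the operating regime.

J = 0.2239, regime = climb

set_propeller: D = 1.932 m, P = 2.64 m (p = P/D = 1.366460); state ← (V=0, rpm=0)
set_airspeed(47.55): V ← 47.55 m/s
adjust_airspeed(-14.54): V ← 47.55 -14.54 = 33.01 m/s
adjust_airspeed(+17.84): V ← 33.01 +17.84 = 50.85 m/s
adjust_airspeed(+17.18): V ← 50.85 +17.18 = 68.03 m/s
throttle_to(8701): rpm ← 8701
adjust_throttle(+735): rpm ← 8701 +735 = 9436
final state: V = 68.03 m/s, rpm = 9436 → n = rpm/60 = 157.266667 rev/s
J = V / (n·D) = 68.03 / (157.266667 × 1.932) = 0.223901
regime bands: climb J<0.6832 | cruise [0.6832, 1.3665) | windmill J≥1.3665
J = 0.2239 → climb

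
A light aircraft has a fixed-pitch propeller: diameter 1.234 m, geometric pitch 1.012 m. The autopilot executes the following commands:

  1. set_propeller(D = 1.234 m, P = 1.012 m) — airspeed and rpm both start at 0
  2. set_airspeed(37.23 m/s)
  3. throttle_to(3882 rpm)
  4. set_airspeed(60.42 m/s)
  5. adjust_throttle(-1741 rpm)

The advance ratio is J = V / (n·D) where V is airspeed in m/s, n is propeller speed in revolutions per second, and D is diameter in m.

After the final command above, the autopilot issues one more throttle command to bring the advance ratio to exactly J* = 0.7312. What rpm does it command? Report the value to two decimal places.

rpm = 4017.73

set_propeller: D = 1.234 m, P = 1.012 m (p = P/D = 0.820097); state ← (V=0, rpm=0)
set_airspeed(37.23): V ← 37.23 m/s
throttle_to(3882): rpm ← 3882
set_airspeed(60.42): V ← 60.42 m/s
adjust_throttle(-1741): rpm ← 3882 -1741 = 2141
final state: V = 60.42 m/s, rpm = 2141 → n = rpm/60 = 35.683333 rev/s
target J* = 0.7312; solve J* = V/(n·D) for n: n = V/(J*·D) = 60.42/(0.7312 × 1.234) = 66.962148 rev/s
rpm = 60·n = 4017.728899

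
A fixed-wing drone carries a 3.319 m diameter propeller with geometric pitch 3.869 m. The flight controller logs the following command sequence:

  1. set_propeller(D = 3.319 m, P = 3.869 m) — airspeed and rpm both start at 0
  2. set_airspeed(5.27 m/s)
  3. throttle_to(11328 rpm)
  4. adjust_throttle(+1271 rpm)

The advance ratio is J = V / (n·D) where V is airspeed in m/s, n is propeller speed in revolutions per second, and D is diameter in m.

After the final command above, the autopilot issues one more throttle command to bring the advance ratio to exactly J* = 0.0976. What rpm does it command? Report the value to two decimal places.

set_propeller: D = 3.319 m, P = 3.869 m (p = P/D = 1.165713); state ← (V=0, rpm=0)
set_airspeed(5.27): V ← 5.27 m/s
throttle_to(11328): rpm ← 11328
adjust_throttle(+1271): rpm ← 11328 +1271 = 12599
final state: V = 5.27 m/s, rpm = 12599 → n = rpm/60 = 209.983333 rev/s
target J* = 0.0976; solve J* = V/(n·D) for n: n = V/(J*·D) = 5.27/(0.0976 × 3.319) = 16.268726 rev/s
rpm = 60·n = 976.123561

rpm = 976.12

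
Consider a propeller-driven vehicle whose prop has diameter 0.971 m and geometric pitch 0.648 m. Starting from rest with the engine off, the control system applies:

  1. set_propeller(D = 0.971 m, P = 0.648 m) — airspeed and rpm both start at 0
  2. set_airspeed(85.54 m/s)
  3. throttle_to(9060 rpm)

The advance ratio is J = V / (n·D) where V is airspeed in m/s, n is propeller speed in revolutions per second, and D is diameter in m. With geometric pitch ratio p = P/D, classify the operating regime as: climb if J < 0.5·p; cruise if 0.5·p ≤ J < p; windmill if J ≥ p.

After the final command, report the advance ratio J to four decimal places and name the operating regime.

J = 0.5834, regime = cruise

set_propeller: D = 0.971 m, P = 0.648 m (p = P/D = 0.667353); state ← (V=0, rpm=0)
set_airspeed(85.54): V ← 85.54 m/s
throttle_to(9060): rpm ← 9060
final state: V = 85.54 m/s, rpm = 9060 → n = rpm/60 = 151.000000 rev/s
J = V / (n·D) = 85.54 / (151.000000 × 0.971) = 0.583409
regime bands: climb J<0.3337 | cruise [0.3337, 0.6674) | windmill J≥0.6674
J = 0.5834 → cruise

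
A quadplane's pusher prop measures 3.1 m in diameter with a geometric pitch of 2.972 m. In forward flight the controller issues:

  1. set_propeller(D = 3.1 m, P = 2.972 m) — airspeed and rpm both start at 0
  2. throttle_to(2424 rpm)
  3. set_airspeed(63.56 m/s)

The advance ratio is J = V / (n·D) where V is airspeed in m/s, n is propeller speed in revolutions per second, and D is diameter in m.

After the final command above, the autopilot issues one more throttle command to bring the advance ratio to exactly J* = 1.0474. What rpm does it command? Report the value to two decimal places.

rpm = 1174.52

set_propeller: D = 3.1 m, P = 2.972 m (p = P/D = 0.958710); state ← (V=0, rpm=0)
throttle_to(2424): rpm ← 2424
set_airspeed(63.56): V ← 63.56 m/s
final state: V = 63.56 m/s, rpm = 2424 → n = rpm/60 = 40.400000 rev/s
target J* = 1.0474; solve J* = V/(n·D) for n: n = V/(J*·D) = 63.56/(1.0474 × 3.1) = 19.575354 rev/s
rpm = 60·n = 1174.521242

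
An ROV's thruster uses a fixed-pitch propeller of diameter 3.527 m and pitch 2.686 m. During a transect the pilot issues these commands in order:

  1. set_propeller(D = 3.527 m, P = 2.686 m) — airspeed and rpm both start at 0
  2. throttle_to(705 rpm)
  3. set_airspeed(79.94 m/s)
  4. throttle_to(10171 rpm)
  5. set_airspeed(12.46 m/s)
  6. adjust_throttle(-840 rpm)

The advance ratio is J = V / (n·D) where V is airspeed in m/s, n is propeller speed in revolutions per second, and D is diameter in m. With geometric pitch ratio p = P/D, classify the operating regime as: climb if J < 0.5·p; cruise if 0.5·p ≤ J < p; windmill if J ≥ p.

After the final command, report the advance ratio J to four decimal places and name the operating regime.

J = 0.0227, regime = climb

set_propeller: D = 3.527 m, P = 2.686 m (p = P/D = 0.761554); state ← (V=0, rpm=0)
throttle_to(705): rpm ← 705
set_airspeed(79.94): V ← 79.94 m/s
throttle_to(10171): rpm ← 10171
set_airspeed(12.46): V ← 12.46 m/s
adjust_throttle(-840): rpm ← 10171 -840 = 9331
final state: V = 12.46 m/s, rpm = 9331 → n = rpm/60 = 155.516667 rev/s
J = V / (n·D) = 12.46 / (155.516667 × 3.527) = 0.022716
regime bands: climb J<0.3808 | cruise [0.3808, 0.7616) | windmill J≥0.7616
J = 0.0227 → climb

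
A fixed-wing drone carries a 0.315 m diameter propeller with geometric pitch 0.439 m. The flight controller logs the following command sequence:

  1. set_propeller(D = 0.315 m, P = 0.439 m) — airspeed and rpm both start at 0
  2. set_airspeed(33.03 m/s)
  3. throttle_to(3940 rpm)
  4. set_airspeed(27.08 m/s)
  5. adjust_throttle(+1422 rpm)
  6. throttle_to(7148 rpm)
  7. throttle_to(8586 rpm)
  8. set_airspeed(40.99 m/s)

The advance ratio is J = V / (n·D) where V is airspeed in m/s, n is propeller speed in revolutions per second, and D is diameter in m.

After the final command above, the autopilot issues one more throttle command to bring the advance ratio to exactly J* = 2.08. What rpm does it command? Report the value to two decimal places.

set_propeller: D = 0.315 m, P = 0.439 m (p = P/D = 1.393651); state ← (V=0, rpm=0)
set_airspeed(33.03): V ← 33.03 m/s
throttle_to(3940): rpm ← 3940
set_airspeed(27.08): V ← 27.08 m/s
adjust_throttle(+1422): rpm ← 3940 +1422 = 5362
throttle_to(7148): rpm ← 7148
throttle_to(8586): rpm ← 8586
set_airspeed(40.99): V ← 40.99 m/s
final state: V = 40.99 m/s, rpm = 8586 → n = rpm/60 = 143.100000 rev/s
target J* = 2.08; solve J* = V/(n·D) for n: n = V/(J*·D) = 40.99/(2.08 × 0.315) = 62.561050 rev/s
rpm = 60·n = 3753.663004

rpm = 3753.66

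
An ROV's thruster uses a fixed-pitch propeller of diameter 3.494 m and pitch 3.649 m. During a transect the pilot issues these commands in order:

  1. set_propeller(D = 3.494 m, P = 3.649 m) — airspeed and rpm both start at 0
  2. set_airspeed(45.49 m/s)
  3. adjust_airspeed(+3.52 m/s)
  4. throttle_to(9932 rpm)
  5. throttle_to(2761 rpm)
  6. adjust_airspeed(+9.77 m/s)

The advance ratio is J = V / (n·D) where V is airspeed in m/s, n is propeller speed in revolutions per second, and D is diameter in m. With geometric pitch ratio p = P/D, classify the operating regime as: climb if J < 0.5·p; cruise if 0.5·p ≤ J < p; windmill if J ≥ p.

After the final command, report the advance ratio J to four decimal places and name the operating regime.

J = 0.3656, regime = climb

set_propeller: D = 3.494 m, P = 3.649 m (p = P/D = 1.044362); state ← (V=0, rpm=0)
set_airspeed(45.49): V ← 45.49 m/s
adjust_airspeed(+3.52): V ← 45.49 +3.52 = 49.01 m/s
throttle_to(9932): rpm ← 9932
throttle_to(2761): rpm ← 2761
adjust_airspeed(+9.77): V ← 49.01 +9.77 = 58.78 m/s
final state: V = 58.78 m/s, rpm = 2761 → n = rpm/60 = 46.016667 rev/s
J = V / (n·D) = 58.78 / (46.016667 × 3.494) = 0.365588
regime bands: climb J<0.5222 | cruise [0.5222, 1.0444) | windmill J≥1.0444
J = 0.3656 → climb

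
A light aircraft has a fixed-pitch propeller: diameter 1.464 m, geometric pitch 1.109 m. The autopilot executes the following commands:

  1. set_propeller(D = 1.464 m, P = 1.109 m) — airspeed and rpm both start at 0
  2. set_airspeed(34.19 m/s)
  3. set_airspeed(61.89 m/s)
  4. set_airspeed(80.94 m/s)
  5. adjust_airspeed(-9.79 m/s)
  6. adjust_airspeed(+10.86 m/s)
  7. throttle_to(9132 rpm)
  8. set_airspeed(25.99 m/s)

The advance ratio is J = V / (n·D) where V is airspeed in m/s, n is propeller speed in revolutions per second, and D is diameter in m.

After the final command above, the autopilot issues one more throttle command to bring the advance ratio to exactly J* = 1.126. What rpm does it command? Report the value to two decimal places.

set_propeller: D = 1.464 m, P = 1.109 m (p = P/D = 0.757514); state ← (V=0, rpm=0)
set_airspeed(34.19): V ← 34.19 m/s
set_airspeed(61.89): V ← 61.89 m/s
set_airspeed(80.94): V ← 80.94 m/s
adjust_airspeed(-9.79): V ← 80.94 -9.79 = 71.15 m/s
adjust_airspeed(+10.86): V ← 71.15 +10.86 = 82.01 m/s
throttle_to(9132): rpm ← 9132
set_airspeed(25.99): V ← 25.99 m/s
final state: V = 25.99 m/s, rpm = 9132 → n = rpm/60 = 152.200000 rev/s
target J* = 1.126; solve J* = V/(n·D) for n: n = V/(J*·D) = 25.99/(1.126 × 1.464) = 15.766192 rev/s
rpm = 60·n = 945.971523

rpm = 945.97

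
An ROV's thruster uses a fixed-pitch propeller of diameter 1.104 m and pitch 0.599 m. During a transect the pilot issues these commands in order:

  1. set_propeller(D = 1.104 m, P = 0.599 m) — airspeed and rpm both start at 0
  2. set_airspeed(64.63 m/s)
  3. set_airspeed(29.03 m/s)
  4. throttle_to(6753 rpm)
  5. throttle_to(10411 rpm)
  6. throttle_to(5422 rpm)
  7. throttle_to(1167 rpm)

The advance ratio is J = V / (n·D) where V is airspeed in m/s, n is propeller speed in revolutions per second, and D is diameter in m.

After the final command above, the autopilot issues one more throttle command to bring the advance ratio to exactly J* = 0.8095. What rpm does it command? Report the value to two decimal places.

set_propeller: D = 1.104 m, P = 0.599 m (p = P/D = 0.542572); state ← (V=0, rpm=0)
set_airspeed(64.63): V ← 64.63 m/s
set_airspeed(29.03): V ← 29.03 m/s
throttle_to(6753): rpm ← 6753
throttle_to(10411): rpm ← 10411
throttle_to(5422): rpm ← 5422
throttle_to(1167): rpm ← 1167
final state: V = 29.03 m/s, rpm = 1167 → n = rpm/60 = 19.450000 rev/s
target J* = 0.8095; solve J* = V/(n·D) for n: n = V/(J*·D) = 29.03/(0.8095 × 1.104) = 32.483372 rev/s
rpm = 60·n = 1949.002336

rpm = 1949.00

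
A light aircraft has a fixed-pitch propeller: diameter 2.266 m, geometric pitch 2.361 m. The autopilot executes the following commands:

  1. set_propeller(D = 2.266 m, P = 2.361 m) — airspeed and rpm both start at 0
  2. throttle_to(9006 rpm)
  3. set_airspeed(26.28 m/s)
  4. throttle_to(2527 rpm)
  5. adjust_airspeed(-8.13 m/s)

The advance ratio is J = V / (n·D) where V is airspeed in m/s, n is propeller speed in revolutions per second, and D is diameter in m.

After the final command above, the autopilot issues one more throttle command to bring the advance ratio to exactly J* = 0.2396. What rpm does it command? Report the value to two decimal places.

set_propeller: D = 2.266 m, P = 2.361 m (p = P/D = 1.041924); state ← (V=0, rpm=0)
throttle_to(9006): rpm ← 9006
set_airspeed(26.28): V ← 26.28 m/s
throttle_to(2527): rpm ← 2527
adjust_airspeed(-8.13): V ← 26.28 -8.13 = 18.15 m/s
final state: V = 18.15 m/s, rpm = 2527 → n = rpm/60 = 42.116667 rev/s
target J* = 0.2396; solve J* = V/(n·D) for n: n = V/(J*·D) = 18.15/(0.2396 × 2.266) = 33.429502 rev/s
rpm = 60·n = 2005.770135

rpm = 2005.77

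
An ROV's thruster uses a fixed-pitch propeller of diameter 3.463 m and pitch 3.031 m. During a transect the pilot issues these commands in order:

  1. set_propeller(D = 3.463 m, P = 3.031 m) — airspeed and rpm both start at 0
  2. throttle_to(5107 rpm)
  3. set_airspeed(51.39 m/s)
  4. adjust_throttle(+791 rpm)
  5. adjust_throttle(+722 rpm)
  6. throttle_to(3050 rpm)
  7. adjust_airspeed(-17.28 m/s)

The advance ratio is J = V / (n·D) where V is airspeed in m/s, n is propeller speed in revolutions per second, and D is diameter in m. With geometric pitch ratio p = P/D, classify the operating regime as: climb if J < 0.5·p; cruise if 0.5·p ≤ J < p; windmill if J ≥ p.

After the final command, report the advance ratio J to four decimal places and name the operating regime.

J = 0.1938, regime = climb

set_propeller: D = 3.463 m, P = 3.031 m (p = P/D = 0.875253); state ← (V=0, rpm=0)
throttle_to(5107): rpm ← 5107
set_airspeed(51.39): V ← 51.39 m/s
adjust_throttle(+791): rpm ← 5107 +791 = 5898
adjust_throttle(+722): rpm ← 5898 +722 = 6620
throttle_to(3050): rpm ← 3050
adjust_airspeed(-17.28): V ← 51.39 -17.28 = 34.11 m/s
final state: V = 34.11 m/s, rpm = 3050 → n = rpm/60 = 50.833333 rev/s
J = V / (n·D) = 34.11 / (50.833333 × 3.463) = 0.193767
regime bands: climb J<0.4376 | cruise [0.4376, 0.8753) | windmill J≥0.8753
J = 0.1938 → climb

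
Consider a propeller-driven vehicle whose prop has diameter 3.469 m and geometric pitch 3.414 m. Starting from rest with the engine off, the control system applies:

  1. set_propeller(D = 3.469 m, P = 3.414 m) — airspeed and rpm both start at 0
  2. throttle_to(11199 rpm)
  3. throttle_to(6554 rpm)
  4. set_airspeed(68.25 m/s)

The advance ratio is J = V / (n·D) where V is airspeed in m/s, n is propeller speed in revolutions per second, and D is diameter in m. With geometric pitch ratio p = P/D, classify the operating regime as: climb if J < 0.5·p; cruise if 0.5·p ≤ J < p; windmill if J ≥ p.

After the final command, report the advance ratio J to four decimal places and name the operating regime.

J = 0.1801, regime = climb

set_propeller: D = 3.469 m, P = 3.414 m (p = P/D = 0.984145); state ← (V=0, rpm=0)
throttle_to(11199): rpm ← 11199
throttle_to(6554): rpm ← 6554
set_airspeed(68.25): V ← 68.25 m/s
final state: V = 68.25 m/s, rpm = 6554 → n = rpm/60 = 109.233333 rev/s
J = V / (n·D) = 68.25 / (109.233333 × 3.469) = 0.180112
regime bands: climb J<0.4921 | cruise [0.4921, 0.9841) | windmill J≥0.9841
J = 0.1801 → climb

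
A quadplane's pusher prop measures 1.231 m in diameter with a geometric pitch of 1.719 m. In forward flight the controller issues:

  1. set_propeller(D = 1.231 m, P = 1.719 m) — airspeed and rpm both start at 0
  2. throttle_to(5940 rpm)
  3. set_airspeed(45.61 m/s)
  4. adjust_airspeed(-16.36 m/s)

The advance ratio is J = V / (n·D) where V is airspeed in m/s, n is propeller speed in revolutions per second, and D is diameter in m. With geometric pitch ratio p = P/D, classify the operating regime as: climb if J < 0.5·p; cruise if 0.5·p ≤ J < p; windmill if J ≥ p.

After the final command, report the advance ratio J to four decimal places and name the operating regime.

set_propeller: D = 1.231 m, P = 1.719 m (p = P/D = 1.396426); state ← (V=0, rpm=0)
throttle_to(5940): rpm ← 5940
set_airspeed(45.61): V ← 45.61 m/s
adjust_airspeed(-16.36): V ← 45.61 -16.36 = 29.25 m/s
final state: V = 29.25 m/s, rpm = 5940 → n = rpm/60 = 99.000000 rev/s
J = V / (n·D) = 29.25 / (99.000000 × 1.231) = 0.240012
regime bands: climb J<0.6982 | cruise [0.6982, 1.3964) | windmill J≥1.3964
J = 0.2400 → climb

J = 0.2400, regime = climb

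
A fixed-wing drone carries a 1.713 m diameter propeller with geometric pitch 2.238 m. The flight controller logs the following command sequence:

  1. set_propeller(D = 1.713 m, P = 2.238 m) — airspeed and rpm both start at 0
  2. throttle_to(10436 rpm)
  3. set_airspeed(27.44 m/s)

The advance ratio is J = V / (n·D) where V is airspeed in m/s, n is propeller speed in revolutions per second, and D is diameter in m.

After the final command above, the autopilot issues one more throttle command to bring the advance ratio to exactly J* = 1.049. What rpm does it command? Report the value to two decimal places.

rpm = 916.23

set_propeller: D = 1.713 m, P = 2.238 m (p = P/D = 1.306480); state ← (V=0, rpm=0)
throttle_to(10436): rpm ← 10436
set_airspeed(27.44): V ← 27.44 m/s
final state: V = 27.44 m/s, rpm = 10436 → n = rpm/60 = 173.933333 rev/s
target J* = 1.049; solve J* = V/(n·D) for n: n = V/(J*·D) = 27.44/(1.049 × 1.713) = 15.270430 rev/s
rpm = 60·n = 916.225778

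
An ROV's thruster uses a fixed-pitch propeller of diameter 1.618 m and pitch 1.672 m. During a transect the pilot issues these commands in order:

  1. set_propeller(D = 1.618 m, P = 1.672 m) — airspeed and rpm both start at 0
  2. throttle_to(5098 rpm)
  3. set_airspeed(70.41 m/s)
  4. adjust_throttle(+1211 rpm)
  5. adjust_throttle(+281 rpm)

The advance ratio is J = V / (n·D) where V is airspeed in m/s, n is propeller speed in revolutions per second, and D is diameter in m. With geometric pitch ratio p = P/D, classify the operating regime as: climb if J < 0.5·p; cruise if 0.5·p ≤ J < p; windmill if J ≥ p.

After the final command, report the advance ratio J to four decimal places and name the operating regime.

set_propeller: D = 1.618 m, P = 1.672 m (p = P/D = 1.033375); state ← (V=0, rpm=0)
throttle_to(5098): rpm ← 5098
set_airspeed(70.41): V ← 70.41 m/s
adjust_throttle(+1211): rpm ← 5098 +1211 = 6309
adjust_throttle(+281): rpm ← 6309 +281 = 6590
final state: V = 70.41 m/s, rpm = 6590 → n = rpm/60 = 109.833333 rev/s
J = V / (n·D) = 70.41 / (109.833333 × 1.618) = 0.396207
regime bands: climb J<0.5167 | cruise [0.5167, 1.0334) | windmill J≥1.0334
J = 0.3962 → climb

J = 0.3962, regime = climb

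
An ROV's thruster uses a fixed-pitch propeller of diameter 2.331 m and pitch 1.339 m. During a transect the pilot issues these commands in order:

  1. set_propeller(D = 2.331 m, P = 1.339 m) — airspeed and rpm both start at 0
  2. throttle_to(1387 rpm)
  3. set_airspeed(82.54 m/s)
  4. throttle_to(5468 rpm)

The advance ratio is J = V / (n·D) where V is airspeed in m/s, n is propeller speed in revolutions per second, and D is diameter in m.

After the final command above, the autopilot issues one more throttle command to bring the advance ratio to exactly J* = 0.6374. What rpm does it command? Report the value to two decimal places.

rpm = 3333.20

set_propeller: D = 2.331 m, P = 1.339 m (p = P/D = 0.574432); state ← (V=0, rpm=0)
throttle_to(1387): rpm ← 1387
set_airspeed(82.54): V ← 82.54 m/s
throttle_to(5468): rpm ← 5468
final state: V = 82.54 m/s, rpm = 5468 → n = rpm/60 = 91.133333 rev/s
target J* = 0.6374; solve J* = V/(n·D) for n: n = V/(J*·D) = 82.54/(0.6374 × 2.331) = 55.553334 rev/s
rpm = 60·n = 3333.200070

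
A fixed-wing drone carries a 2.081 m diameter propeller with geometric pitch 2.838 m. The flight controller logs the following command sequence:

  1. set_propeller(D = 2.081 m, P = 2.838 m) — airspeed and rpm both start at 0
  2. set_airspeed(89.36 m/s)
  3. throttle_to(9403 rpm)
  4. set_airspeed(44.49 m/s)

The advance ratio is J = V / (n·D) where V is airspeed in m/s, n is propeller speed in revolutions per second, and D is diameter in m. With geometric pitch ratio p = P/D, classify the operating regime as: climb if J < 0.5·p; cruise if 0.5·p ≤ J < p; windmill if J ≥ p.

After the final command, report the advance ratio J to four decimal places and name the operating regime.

J = 0.1364, regime = climb

set_propeller: D = 2.081 m, P = 2.838 m (p = P/D = 1.363767); state ← (V=0, rpm=0)
set_airspeed(89.36): V ← 89.36 m/s
throttle_to(9403): rpm ← 9403
set_airspeed(44.49): V ← 44.49 m/s
final state: V = 44.49 m/s, rpm = 9403 → n = rpm/60 = 156.716667 rev/s
J = V / (n·D) = 44.49 / (156.716667 × 2.081) = 0.136419
regime bands: climb J<0.6819 | cruise [0.6819, 1.3638) | windmill J≥1.3638
J = 0.1364 → climb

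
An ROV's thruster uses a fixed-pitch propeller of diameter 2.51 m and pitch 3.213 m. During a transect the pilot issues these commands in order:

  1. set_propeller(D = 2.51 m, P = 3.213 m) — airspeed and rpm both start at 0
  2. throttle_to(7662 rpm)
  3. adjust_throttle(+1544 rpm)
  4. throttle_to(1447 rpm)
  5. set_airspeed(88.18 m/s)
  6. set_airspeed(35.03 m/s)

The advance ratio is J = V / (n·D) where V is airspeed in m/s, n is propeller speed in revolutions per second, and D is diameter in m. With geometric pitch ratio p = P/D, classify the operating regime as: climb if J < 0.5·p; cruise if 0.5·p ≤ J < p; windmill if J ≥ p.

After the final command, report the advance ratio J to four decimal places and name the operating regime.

set_propeller: D = 2.51 m, P = 3.213 m (p = P/D = 1.280080); state ← (V=0, rpm=0)
throttle_to(7662): rpm ← 7662
adjust_throttle(+1544): rpm ← 7662 +1544 = 9206
throttle_to(1447): rpm ← 1447
set_airspeed(88.18): V ← 88.18 m/s
set_airspeed(35.03): V ← 35.03 m/s
final state: V = 35.03 m/s, rpm = 1447 → n = rpm/60 = 24.116667 rev/s
J = V / (n·D) = 35.03 / (24.116667 × 2.51) = 0.578694
regime bands: climb J<0.6400 | cruise [0.6400, 1.2801) | windmill J≥1.2801
J = 0.5787 → climb

J = 0.5787, regime = climb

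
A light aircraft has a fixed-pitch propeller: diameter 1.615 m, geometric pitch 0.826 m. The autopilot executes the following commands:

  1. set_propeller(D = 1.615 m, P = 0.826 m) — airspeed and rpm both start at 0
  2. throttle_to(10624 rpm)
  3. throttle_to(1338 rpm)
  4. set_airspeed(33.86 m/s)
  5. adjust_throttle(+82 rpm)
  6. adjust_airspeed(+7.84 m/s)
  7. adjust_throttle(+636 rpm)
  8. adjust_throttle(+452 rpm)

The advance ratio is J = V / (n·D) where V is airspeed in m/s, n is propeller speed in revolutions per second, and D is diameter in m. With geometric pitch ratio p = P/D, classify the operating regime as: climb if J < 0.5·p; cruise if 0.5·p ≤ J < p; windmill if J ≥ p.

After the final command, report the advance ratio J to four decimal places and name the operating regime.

J = 0.6177, regime = windmill

set_propeller: D = 1.615 m, P = 0.826 m (p = P/D = 0.511455); state ← (V=0, rpm=0)
throttle_to(10624): rpm ← 10624
throttle_to(1338): rpm ← 1338
set_airspeed(33.86): V ← 33.86 m/s
adjust_throttle(+82): rpm ← 1338 +82 = 1420
adjust_airspeed(+7.84): V ← 33.86 +7.84 = 41.7 m/s
adjust_throttle(+636): rpm ← 1420 +636 = 2056
adjust_throttle(+452): rpm ← 2056 +452 = 2508
final state: V = 41.7 m/s, rpm = 2508 → n = rpm/60 = 41.800000 rev/s
J = V / (n·D) = 41.7 / (41.800000 × 1.615) = 0.617714
regime bands: climb J<0.2557 | cruise [0.2557, 0.5115) | windmill J≥0.5115
J = 0.6177 → windmill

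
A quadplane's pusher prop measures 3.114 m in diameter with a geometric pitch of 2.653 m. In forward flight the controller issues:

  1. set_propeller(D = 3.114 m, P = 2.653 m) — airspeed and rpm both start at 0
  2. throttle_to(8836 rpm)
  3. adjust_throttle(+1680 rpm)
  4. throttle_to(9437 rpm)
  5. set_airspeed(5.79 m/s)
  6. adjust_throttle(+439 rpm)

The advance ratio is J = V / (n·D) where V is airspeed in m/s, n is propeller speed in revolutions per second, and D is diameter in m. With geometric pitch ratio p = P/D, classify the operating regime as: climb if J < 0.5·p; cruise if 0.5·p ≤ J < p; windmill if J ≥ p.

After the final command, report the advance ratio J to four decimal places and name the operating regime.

J = 0.0113, regime = climb

set_propeller: D = 3.114 m, P = 2.653 m (p = P/D = 0.851959); state ← (V=0, rpm=0)
throttle_to(8836): rpm ← 8836
adjust_throttle(+1680): rpm ← 8836 +1680 = 10516
throttle_to(9437): rpm ← 9437
set_airspeed(5.79): V ← 5.79 m/s
adjust_throttle(+439): rpm ← 9437 +439 = 9876
final state: V = 5.79 m/s, rpm = 9876 → n = rpm/60 = 164.600000 rev/s
J = V / (n·D) = 5.79 / (164.600000 × 3.114) = 0.011296
regime bands: climb J<0.4260 | cruise [0.4260, 0.8520) | windmill J≥0.8520
J = 0.0113 → climb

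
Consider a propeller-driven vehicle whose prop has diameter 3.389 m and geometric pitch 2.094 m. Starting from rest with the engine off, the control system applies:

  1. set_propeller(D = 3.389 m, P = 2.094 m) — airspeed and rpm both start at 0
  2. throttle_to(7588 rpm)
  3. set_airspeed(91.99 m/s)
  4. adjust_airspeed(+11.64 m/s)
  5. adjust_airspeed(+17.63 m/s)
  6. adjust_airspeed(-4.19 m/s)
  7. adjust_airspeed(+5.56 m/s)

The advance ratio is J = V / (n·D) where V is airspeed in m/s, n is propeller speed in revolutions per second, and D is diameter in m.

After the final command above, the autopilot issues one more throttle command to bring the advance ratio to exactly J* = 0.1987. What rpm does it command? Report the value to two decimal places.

set_propeller: D = 3.389 m, P = 2.094 m (p = P/D = 0.617881); state ← (V=0, rpm=0)
throttle_to(7588): rpm ← 7588
set_airspeed(91.99): V ← 91.99 m/s
adjust_airspeed(+11.64): V ← 91.99 +11.64 = 103.63 m/s
adjust_airspeed(+17.63): V ← 103.63 +17.63 = 121.26 m/s
adjust_airspeed(-4.19): V ← 121.26 -4.19 = 117.07 m/s
adjust_airspeed(+5.56): V ← 117.07 +5.56 = 122.63 m/s
final state: V = 122.63 m/s, rpm = 7588 → n = rpm/60 = 126.466667 rev/s
target J* = 0.1987; solve J* = V/(n·D) for n: n = V/(J*·D) = 122.63/(0.1987 × 3.389) = 182.107274 rev/s
rpm = 60·n = 10926.436413

rpm = 10926.44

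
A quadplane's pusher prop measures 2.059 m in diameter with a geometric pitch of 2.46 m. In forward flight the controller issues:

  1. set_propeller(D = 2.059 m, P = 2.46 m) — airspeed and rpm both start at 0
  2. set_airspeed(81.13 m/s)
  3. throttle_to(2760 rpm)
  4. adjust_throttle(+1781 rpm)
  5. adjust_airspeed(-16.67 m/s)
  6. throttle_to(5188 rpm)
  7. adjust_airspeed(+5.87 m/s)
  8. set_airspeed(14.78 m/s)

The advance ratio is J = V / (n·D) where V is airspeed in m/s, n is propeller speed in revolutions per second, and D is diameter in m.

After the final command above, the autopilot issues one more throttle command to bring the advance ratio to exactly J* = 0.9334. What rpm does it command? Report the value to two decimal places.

set_propeller: D = 2.059 m, P = 2.46 m (p = P/D = 1.194755); state ← (V=0, rpm=0)
set_airspeed(81.13): V ← 81.13 m/s
throttle_to(2760): rpm ← 2760
adjust_throttle(+1781): rpm ← 2760 +1781 = 4541
adjust_airspeed(-16.67): V ← 81.13 -16.67 = 64.46 m/s
throttle_to(5188): rpm ← 5188
adjust_airspeed(+5.87): V ← 64.46 +5.87 = 70.33 m/s
set_airspeed(14.78): V ← 14.78 m/s
final state: V = 14.78 m/s, rpm = 5188 → n = rpm/60 = 86.466667 rev/s
target J* = 0.9334; solve J* = V/(n·D) for n: n = V/(J*·D) = 14.78/(0.9334 × 2.059) = 7.690424 rev/s
rpm = 60·n = 461.425447

rpm = 461.43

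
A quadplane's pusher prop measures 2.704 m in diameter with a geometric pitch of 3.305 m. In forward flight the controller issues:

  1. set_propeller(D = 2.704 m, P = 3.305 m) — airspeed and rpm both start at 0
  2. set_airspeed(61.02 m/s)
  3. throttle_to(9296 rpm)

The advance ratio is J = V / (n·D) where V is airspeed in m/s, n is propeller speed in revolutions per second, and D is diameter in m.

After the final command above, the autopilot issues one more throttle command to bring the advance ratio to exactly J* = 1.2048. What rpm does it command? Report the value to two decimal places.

rpm = 1123.83

set_propeller: D = 2.704 m, P = 3.305 m (p = P/D = 1.222263); state ← (V=0, rpm=0)
set_airspeed(61.02): V ← 61.02 m/s
throttle_to(9296): rpm ← 9296
final state: V = 61.02 m/s, rpm = 9296 → n = rpm/60 = 154.933333 rev/s
target J* = 1.2048; solve J* = V/(n·D) for n: n = V/(J*·D) = 61.02/(1.2048 × 2.704) = 18.730551 rev/s
rpm = 60·n = 1123.833070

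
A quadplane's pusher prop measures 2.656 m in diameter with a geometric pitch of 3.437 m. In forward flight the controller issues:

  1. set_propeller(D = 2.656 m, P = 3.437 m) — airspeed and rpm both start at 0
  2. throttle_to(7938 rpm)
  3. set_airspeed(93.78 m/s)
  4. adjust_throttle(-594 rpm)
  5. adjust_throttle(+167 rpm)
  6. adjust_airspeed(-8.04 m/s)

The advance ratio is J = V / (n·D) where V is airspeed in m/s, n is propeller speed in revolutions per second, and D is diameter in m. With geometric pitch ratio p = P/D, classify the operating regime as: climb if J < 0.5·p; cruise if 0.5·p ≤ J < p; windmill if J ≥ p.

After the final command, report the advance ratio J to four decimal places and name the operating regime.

J = 0.2579, regime = climb

set_propeller: D = 2.656 m, P = 3.437 m (p = P/D = 1.294051); state ← (V=0, rpm=0)
throttle_to(7938): rpm ← 7938
set_airspeed(93.78): V ← 93.78 m/s
adjust_throttle(-594): rpm ← 7938 -594 = 7344
adjust_throttle(+167): rpm ← 7344 +167 = 7511
adjust_airspeed(-8.04): V ← 93.78 -8.04 = 85.74 m/s
final state: V = 85.74 m/s, rpm = 7511 → n = rpm/60 = 125.183333 rev/s
J = V / (n·D) = 85.74 / (125.183333 × 2.656) = 0.257875
regime bands: climb J<0.6470 | cruise [0.6470, 1.2941) | windmill J≥1.2941
J = 0.2579 → climb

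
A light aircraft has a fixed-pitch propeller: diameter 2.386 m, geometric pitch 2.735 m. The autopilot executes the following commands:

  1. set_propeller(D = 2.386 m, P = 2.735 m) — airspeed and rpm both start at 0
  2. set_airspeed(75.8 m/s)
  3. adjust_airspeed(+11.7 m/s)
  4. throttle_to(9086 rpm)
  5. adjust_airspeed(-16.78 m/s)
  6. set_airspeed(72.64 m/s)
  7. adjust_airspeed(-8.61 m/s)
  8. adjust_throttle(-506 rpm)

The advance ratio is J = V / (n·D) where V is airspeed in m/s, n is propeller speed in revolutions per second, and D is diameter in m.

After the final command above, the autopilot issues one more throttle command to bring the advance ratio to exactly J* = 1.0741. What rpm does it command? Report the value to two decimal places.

rpm = 1499.06

set_propeller: D = 2.386 m, P = 2.735 m (p = P/D = 1.146270); state ← (V=0, rpm=0)
set_airspeed(75.8): V ← 75.8 m/s
adjust_airspeed(+11.7): V ← 75.8 +11.7 = 87.5 m/s
throttle_to(9086): rpm ← 9086
adjust_airspeed(-16.78): V ← 87.5 -16.78 = 70.72 m/s
set_airspeed(72.64): V ← 72.64 m/s
adjust_airspeed(-8.61): V ← 72.64 -8.61 = 64.03 m/s
adjust_throttle(-506): rpm ← 9086 -506 = 8580
final state: V = 64.03 m/s, rpm = 8580 → n = rpm/60 = 143.000000 rev/s
target J* = 1.0741; solve J* = V/(n·D) for n: n = V/(J*·D) = 64.03/(1.0741 × 2.386) = 24.984367 rev/s
rpm = 60·n = 1499.062003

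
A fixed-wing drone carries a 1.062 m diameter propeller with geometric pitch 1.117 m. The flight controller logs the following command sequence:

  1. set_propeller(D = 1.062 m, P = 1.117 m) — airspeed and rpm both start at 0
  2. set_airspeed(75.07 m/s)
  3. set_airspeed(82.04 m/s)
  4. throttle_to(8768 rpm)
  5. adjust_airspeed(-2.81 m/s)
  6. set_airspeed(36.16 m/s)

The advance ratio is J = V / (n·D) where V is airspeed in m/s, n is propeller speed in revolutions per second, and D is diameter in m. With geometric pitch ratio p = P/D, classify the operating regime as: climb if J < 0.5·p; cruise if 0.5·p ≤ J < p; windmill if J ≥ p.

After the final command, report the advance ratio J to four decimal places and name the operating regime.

set_propeller: D = 1.062 m, P = 1.117 m (p = P/D = 1.051789); state ← (V=0, rpm=0)
set_airspeed(75.07): V ← 75.07 m/s
set_airspeed(82.04): V ← 82.04 m/s
throttle_to(8768): rpm ← 8768
adjust_airspeed(-2.81): V ← 82.04 -2.81 = 79.23 m/s
set_airspeed(36.16): V ← 36.16 m/s
final state: V = 36.16 m/s, rpm = 8768 → n = rpm/60 = 146.133333 rev/s
J = V / (n·D) = 36.16 / (146.133333 × 1.062) = 0.232999
regime bands: climb J<0.5259 | cruise [0.5259, 1.0518) | windmill J≥1.0518
J = 0.2330 → climb

J = 0.2330, regime = climb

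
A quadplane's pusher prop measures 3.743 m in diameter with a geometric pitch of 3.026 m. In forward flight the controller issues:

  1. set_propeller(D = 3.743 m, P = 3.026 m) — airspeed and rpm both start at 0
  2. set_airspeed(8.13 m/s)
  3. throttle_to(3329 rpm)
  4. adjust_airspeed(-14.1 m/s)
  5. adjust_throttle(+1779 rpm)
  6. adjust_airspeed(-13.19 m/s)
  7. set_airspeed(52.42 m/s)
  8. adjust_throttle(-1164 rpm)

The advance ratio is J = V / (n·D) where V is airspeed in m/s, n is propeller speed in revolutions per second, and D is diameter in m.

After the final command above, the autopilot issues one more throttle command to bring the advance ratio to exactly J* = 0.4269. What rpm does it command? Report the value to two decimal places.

set_propeller: D = 3.743 m, P = 3.026 m (p = P/D = 0.808442); state ← (V=0, rpm=0)
set_airspeed(8.13): V ← 8.13 m/s
throttle_to(3329): rpm ← 3329
adjust_airspeed(-14.1): V ← 8.13 -14.1 = -5.97 m/s
adjust_throttle(+1779): rpm ← 3329 +1779 = 5108
adjust_airspeed(-13.19): V ← -5.97 -13.19 = -19.16 m/s
set_airspeed(52.42): V ← 52.42 m/s
adjust_throttle(-1164): rpm ← 5108 -1164 = 3944
final state: V = 52.42 m/s, rpm = 3944 → n = rpm/60 = 65.733333 rev/s
target J* = 0.4269; solve J* = V/(n·D) for n: n = V/(J*·D) = 52.42/(0.4269 × 3.743) = 32.805830 rev/s
rpm = 60·n = 1968.349821

rpm = 1968.35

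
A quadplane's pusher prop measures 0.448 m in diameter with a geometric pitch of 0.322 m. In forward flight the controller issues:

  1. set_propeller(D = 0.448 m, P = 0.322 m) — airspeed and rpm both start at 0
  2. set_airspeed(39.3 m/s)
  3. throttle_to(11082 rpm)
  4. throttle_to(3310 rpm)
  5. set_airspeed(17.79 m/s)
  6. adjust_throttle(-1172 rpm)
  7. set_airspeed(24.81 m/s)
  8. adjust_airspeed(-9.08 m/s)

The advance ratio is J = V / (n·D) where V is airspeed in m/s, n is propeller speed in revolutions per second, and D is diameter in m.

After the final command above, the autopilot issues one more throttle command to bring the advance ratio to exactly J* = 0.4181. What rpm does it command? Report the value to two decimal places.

set_propeller: D = 0.448 m, P = 0.322 m (p = P/D = 0.718750); state ← (V=0, rpm=0)
set_airspeed(39.3): V ← 39.3 m/s
throttle_to(11082): rpm ← 11082
throttle_to(3310): rpm ← 3310
set_airspeed(17.79): V ← 17.79 m/s
adjust_throttle(-1172): rpm ← 3310 -1172 = 2138
set_airspeed(24.81): V ← 24.81 m/s
adjust_airspeed(-9.08): V ← 24.81 -9.08 = 15.73 m/s
final state: V = 15.73 m/s, rpm = 2138 → n = rpm/60 = 35.633333 rev/s
target J* = 0.4181; solve J* = V/(n·D) for n: n = V/(J*·D) = 15.73/(0.4181 × 0.448) = 83.978969 rev/s
rpm = 60·n = 5038.738169

rpm = 5038.74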